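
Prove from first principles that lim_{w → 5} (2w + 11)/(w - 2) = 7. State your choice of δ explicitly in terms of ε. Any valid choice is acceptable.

Let ε > 0 be given. We want δ > 0 with 0 < |w − 5| < δ ⇒ |(2w + 11)/(w - 2) − 7| < ε.
Combining over a common denominator, (2w + 11)/(w - 2) − 7 = [(2w + 11)·3 − 21·(w - 2)] / [3·(w - 2)] = -15(w − 5) / (3(w - 2)).
So |(2w + 11)/(w - 2) − 7| = 15|w − 5| / (3·|w − 2|).
Restrict δ ≤ 3/2. Then |w − 5| < 3/2 gives |w − 2| = |(w − 5) + 3| ≥ 3 − 3/2 = 3/2.
Hence |(2w + 11)/(w - 2) − 7| < 15|w − 5|/(3·(3/2)) = (10/3)|w − 5|, which is < ε once |w − 5| < (3/10)ε.
Take δ = min(3/2, (3/10)ε). Then 0 < |w − 5| < δ forces both bounds, so |(2w + 11)/(w - 2) − 7| < ε.

δ = min(3/2, (3/10)ε)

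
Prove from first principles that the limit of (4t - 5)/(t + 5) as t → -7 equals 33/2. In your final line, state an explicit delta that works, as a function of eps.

Let eps > 0 be given. We want delta > 0 with 0 < |t + 7| < delta ⇒ |(4t - 5)/(t + 5) − (33/2)| < eps.
Combining over a common denominator, (4t - 5)/(t + 5) − (33/2) = [(4t - 5)·(-2) − (-33)·(t + 5)] / [(-2)·(t + 5)] = 25(t + 7) / ((-2)(t + 5)).
So |(4t - 5)/(t + 5) − (33/2)| = 25|t + 7| / (2·|t + 5|).
Restrict delta ≤ 1. Then |t + 7| < 1 gives |t + 5| = |(t + 7) + (-2)| ≥ 2 − 1 = 1.
Hence |(4t - 5)/(t + 5) − (33/2)| < 25|t + 7|/(2·1) = (25/2)|t + 7|, which is < eps once |t + 7| < (2/25)eps.
Take delta = min(1, (2/25)eps). Then 0 < |t + 7| < delta forces both bounds, so |(4t - 5)/(t + 5) − (33/2)| < eps.

delta = min(1, (2/25)eps)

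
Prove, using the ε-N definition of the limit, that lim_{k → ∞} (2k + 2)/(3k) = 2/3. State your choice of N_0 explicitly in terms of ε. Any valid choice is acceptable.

N_0 = (2/3)/ε

Suppose ε > 0. For k ≥ 1, |(2k + 2)/(3k) − (2/3)| = |6|/(3(3k)) = 6/(3(3k)).
Since 3k ≥ 3k for k ≥ 1, this is ≤ 6/(3·3k) = (2/3)/k.
So |(2k + 2)/(3k) − (2/3)| < ε whenever k > (2/3)/ε.
Take N_0 = (2/3)/ε. If k > N_0 then |(2k + 2)/(3k) − (2/3)| ≤ (2/3)/k < ε.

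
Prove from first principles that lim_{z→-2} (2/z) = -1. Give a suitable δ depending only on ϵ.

Fix ϵ > 0. We seek δ > 0 such that 0 < |z + 2| < δ implies |2/z + 1| < ϵ.
|2/z + 1| = 2·|-2 − z|/(2·|z|) = 2|z + 2|/(2|z|).
Require δ ≤ 1 so that |z| > 2 − 1 = 1, hence 2|z| > 2.
Then |2/z + 1| < 2|z + 2|/2, which is < ϵ when |z + 2| < ϵ.
Take δ = min(1, ϵ). Then 0 < |z + 2| < δ gives both |z + 2| < 1 and |z + 2| < ϵ, so |2/z + 1| < ϵ.

δ = min(1, ϵ)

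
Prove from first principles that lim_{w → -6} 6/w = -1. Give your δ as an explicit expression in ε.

Let ε > 0. We seek δ > 0 such that 0 < |w + 6| < δ implies |6/w + 1| < ε.
|6/w + 1| = 6·|-6 − w|/(6·|w|) = 6|w + 6|/(6|w|).
Restrict δ ≤ 3. Then |w + 6| < 3 gives |w| > 3, so 6|w| > 18.
Then |6/w + 1| < 6|w + 6|/18, which is < ε when |w + 6| < 3ε.
Take δ = min(3, 3ε). Then 0 < |w + 6| < δ gives both |w + 6| < 3 and |w + 6| < 3ε, so |6/w + 1| < ε.

δ = min(3, 3ε)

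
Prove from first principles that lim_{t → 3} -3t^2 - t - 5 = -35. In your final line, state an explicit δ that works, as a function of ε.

δ = min(1, ε/22)

Let ε > 0 be given. We want δ > 0 such that 0 < |t − 3| < δ implies |(-3t^2 - t - 5) + 35| < ε.
(-3t^2 - t - 5) + 35 = -3t^2 - t + 30 = (t − 3)(-3t - 10).
So |(-3t^2 - t - 5) + 35| = |t − 3|·|-3t - 10|.
Assume first that |t − 3| < 1, so |t| < 4. Then |-3t - 10| ≤ 3·4 + 10 = 22.
Hence |(-3t^2 - t - 5) + 35| ≤ 22|t − 3| < ε provided |t − 3| < ε/22.
Take δ = min(1, ε/22). Then 0 < |t − 3| < δ gives both |t − 3| < 1 and |t − 3| < ε/22, so |(-3t^2 - t - 5) + 35| < ε.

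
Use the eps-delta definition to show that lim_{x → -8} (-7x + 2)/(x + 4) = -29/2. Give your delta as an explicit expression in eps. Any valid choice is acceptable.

delta = min(2, (4/15)eps)

Let eps > 0. We want delta > 0 with 0 < |x + 8| < delta ⇒ |(-7x + 2)/(x + 4) + 29/2| < eps.
Combining over a common denominator, (-7x + 2)/(x + 4) + 29/2 = [(-7x + 2)·(-4) − 58·(x + 4)] / [(-4)·(x + 4)] = -30(x + 8) / ((-4)(x + 4)).
So |(-7x + 2)/(x + 4) + 29/2| = 30|x + 8| / (4·|x + 4|).
Require delta ≤ 2, so |x + 4| ≥ |-4| − |x + 8| > 4 − 2 = 2.
Hence |(-7x + 2)/(x + 4) + 29/2| < 30|x + 8|/(4·2) = (15/4)|x + 8|, which is < eps once |x + 8| < (4/15)eps.
Take delta = min(2, (4/15)eps). Then 0 < |x + 8| < delta forces both bounds, so |(-7x + 2)/(x + 4) + 29/2| < eps.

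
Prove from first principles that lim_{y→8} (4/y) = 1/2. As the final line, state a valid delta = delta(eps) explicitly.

delta = min(4, 8eps)

Suppose eps > 0. We seek delta > 0 such that 0 < |y − 8| < delta implies |4/y − (1/2)| < eps.
|4/y − (1/2)| = 4·|8 − y|/(8·|y|) = 4|y − 8|/(8|y|).
Restrict delta ≤ 4. Then |y − 8| < 4 gives |y| > 4, so 8|y| > 32.
Then |4/y − (1/2)| < 4|y − 8|/32, which is < eps when |y − 8| < 8eps.
Take delta = min(4, 8eps). Then 0 < |y − 8| < delta gives both |y − 8| < 4 and |y − 8| < 8eps, so |4/y − (1/2)| < eps.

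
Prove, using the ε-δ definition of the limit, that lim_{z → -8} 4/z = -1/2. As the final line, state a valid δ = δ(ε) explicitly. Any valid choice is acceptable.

Let ε > 0 be given. We seek δ > 0 such that 0 < |z + 8| < δ implies |4/z + 1/2| < ε.
|4/z + 1/2| = 4·|-8 − z|/(8·|z|) = 4|z + 8|/(8|z|).
Restrict δ ≤ 4. Then |z + 8| < 4 gives |z| > 4, so 8|z| > 32.
Then |4/z + 1/2| < 4|z + 8|/32, which is < ε when |z + 8| < 8ε.
Take δ = min(4, 8ε). Then 0 < |z + 8| < δ gives both |z + 8| < 4 and |z + 8| < 8ε, so |4/z + 1/2| < ε.

δ = min(4, 8ε)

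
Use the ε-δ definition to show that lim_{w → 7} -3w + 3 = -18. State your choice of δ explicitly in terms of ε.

δ = ε/3

Suppose ε > 0. We need δ > 0 so that 0 < |w − 7| < δ implies |(-3w + 3) + 18| < ε.
|(-3w + 3) + 18| = |-3w + 21| = 3|w − 7|.
Thus it suffices that |w − 7| < ε/3.
Choosing δ = ε/3 gives |(-3w + 3) + 18| = 3|w − 7| < ε whenever |w − 7| < δ.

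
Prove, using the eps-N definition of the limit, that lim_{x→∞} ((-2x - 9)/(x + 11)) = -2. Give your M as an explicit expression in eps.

Suppose eps > 0. We seek M > 0 such that x > M implies |(-2x - 9)/(x + 11) + 2| < eps.
(-2x - 9)/(x + 11) + 2 = ((-2x - 9) − (-2)(x + 11)) / ((x + 11)) = 13/((x + 11)).
For x > 0 we have x + 11 > x, so |(-2x - 9)/(x + 11) + 2| = 13/((x + 11)) < 13/(x) = 13/x.
Thus |(-2x - 9)/(x + 11) + 2| < eps whenever x > 13/eps.
Take M = 13/eps. If x > M then |(-2x - 9)/(x + 11) + 2| < 13/x < eps.

M = 13/eps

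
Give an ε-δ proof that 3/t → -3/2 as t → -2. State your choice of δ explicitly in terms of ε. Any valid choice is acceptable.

Suppose ε > 0. We seek δ > 0 such that 0 < |t + 2| < δ implies |3/t + 3/2| < ε.
|3/t + 3/2| = 3·|-2 − t|/(2·|t|) = 3|t + 2|/(2|t|).
Restrict δ ≤ 1. Then |t + 2| < 1 gives |t| > 1, so 2|t| > 2.
Then |3/t + 3/2| < 3|t + 2|/2, which is < ε when |t + 2| < (2/3)ε.
Take δ = min(1, (2/3)ε). Then 0 < |t + 2| < δ gives both |t + 2| < 1 and |t + 2| < (2/3)ε, so |3/t + 3/2| < ε.

δ = min(1, (2/3)ε)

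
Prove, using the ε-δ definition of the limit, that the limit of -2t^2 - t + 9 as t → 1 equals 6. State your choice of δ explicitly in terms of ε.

δ = min(2, ε/9)

Fix ε > 0. We want δ > 0 such that 0 < |t − 1| < δ implies |(-2t^2 - t + 9) − 6| < ε.
(-2t^2 - t + 9) − 6 = -2t^2 - t + 3 = (t − 1)(-2t - 3).
So |(-2t^2 - t + 9) − 6| = |t − 1|·|-2t - 3|.
Assume first that |t − 1| < 2, so |t| < 3. Then |-2t - 3| ≤ 2·3 + 3 = 9.
Hence |(-2t^2 - t + 9) − 6| ≤ 9|t − 1| < ε provided |t − 1| < ε/9.
Take δ = min(2, ε/9). Then 0 < |t − 1| < δ gives both |t − 1| < 2 and |t − 1| < ε/9, so |(-2t^2 - t + 9) − 6| < ε.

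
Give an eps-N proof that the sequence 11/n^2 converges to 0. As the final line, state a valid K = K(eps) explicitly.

Let eps > 0. For n ≥ 1, |11/n^2 − 0| = 11/n^2.
11/n^2 < eps ⇔ n^2 > 11/eps ⇔ n > (11/eps)^{1/2}.
Take K = (11/eps)^{1/2}. Then n > K implies 11/n^2 < eps.

K = (11/eps)^{1/2}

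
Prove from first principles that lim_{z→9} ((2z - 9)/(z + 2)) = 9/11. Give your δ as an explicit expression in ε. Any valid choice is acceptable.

Let ε > 0. We want δ > 0 with 0 < |z − 9| < δ ⇒ |(2z - 9)/(z + 2) − (9/11)| < ε.
Combining over a common denominator, (2z - 9)/(z + 2) − (9/11) = [(2z - 9)·11 − 9·(z + 2)] / [11·(z + 2)] = 13(z − 9) / (11(z + 2)).
So |(2z - 9)/(z + 2) − (9/11)| = 13|z − 9| / (11·|z + 2|).
Require δ ≤ 11/2, so |z + 2| ≥ |11| − |z − 9| > 11 − 11/2 = 11/2.
Hence |(2z - 9)/(z + 2) − (9/11)| < 13|z − 9|/(11·(11/2)) = (26/121)|z − 9|, which is < ε once |z − 9| < (121/26)ε.
Take δ = min(11/2, (121/26)ε). Then 0 < |z − 9| < δ forces both bounds, so |(2z - 9)/(z + 2) − (9/11)| < ε.

δ = min(11/2, (121/26)ε)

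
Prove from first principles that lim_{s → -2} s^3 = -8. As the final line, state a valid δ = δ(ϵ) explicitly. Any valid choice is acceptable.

δ = min(1, ϵ/19)

Let ϵ > 0 be given. We seek δ > 0 with 0 < |s + 2| < δ ⇒ |s^3 + 8| < ϵ.
Factor: s^3 + 8 = (s + 2)(s^2 - 2s + 4), so |s^3 + 8| = |s + 2|·|s^2 - 2s + 4|.
Impose δ ≤ 1 so that |s| < 3; then |s^2 - 2s + 4| ≤ 19.
Hence |s^3 + 8| ≤ 19|s + 2|, which is < ϵ once |s + 2| < ϵ/19.
Take δ = min(1, ϵ/19). If 0 < |s + 2| < δ then both bounds hold and |s^3 + 8| ≤ 19|s + 2| < 19·(ϵ/19) = ϵ.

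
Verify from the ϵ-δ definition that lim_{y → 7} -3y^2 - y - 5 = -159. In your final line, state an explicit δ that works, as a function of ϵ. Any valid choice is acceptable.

Let ϵ > 0 be given. We want δ > 0 such that 0 < |y − 7| < δ implies |(-3y^2 - y - 5) + 159| < ϵ.
(-3y^2 - y - 5) + 159 = -3y^2 - y + 154 = (y − 7)(-3y - 22).
So |(-3y^2 - y - 5) + 159| = |y − 7|·|-3y - 22|.
Require δ ≤ 1. Then |y − 7| < 1 gives |y| < 8, and by the triangle inequality |-3y - 22| ≤ 3·8 + 22 = 46.
Hence |(-3y^2 - y - 5) + 159| ≤ 46|y − 7| < ϵ provided |y − 7| < ϵ/46.
Choosing δ = min(1, ϵ/46) ensures both conditions, hence |(-3y^2 - y - 5) + 159| < ϵ.

δ = min(1, ϵ/46)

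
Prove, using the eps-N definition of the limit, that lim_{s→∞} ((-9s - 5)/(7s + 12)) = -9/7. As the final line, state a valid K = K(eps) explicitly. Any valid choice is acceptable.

Suppose eps > 0. We seek K > 0 such that s > K implies |(-9s - 5)/(7s + 12) + 9/7| < eps.
(-9s - 5)/(7s + 12) + 9/7 = (7(-9s - 5) − (-9)(7s + 12)) / (7(7s + 12)) = 73/(7(7s + 12)).
For s > 0 we have 7s + 12 > 7s, so |(-9s - 5)/(7s + 12) + 9/7| = 73/(7(7s + 12)) < 73/(7·7s) = (73/49)/s.
Thus |(-9s - 5)/(7s + 12) + 9/7| < eps whenever s > (73/49)/eps.
Take K = (73/49)/eps. If s > K then |(-9s - 5)/(7s + 12) + 9/7| < (73/49)/s < eps.

K = (73/49)/eps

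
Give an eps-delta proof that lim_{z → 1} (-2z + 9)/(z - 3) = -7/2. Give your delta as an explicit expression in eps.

delta = min(1, (2/3)eps)

Fix eps > 0. We want delta > 0 with 0 < |z − 1| < delta ⇒ |(-2z + 9)/(z - 3) + 7/2| < eps.
Combining over a common denominator, (-2z + 9)/(z - 3) + 7/2 = [(-2z + 9)·(-2) − 7·(z - 3)] / [(-2)·(z - 3)] = -3(z − 1) / ((-2)(z - 3)).
So |(-2z + 9)/(z - 3) + 7/2| = 3|z − 1| / (2·|z − 3|).
Require delta ≤ 1, so |z − 3| ≥ |-2| − |z − 1| > 2 − 1 = 1.
Hence |(-2z + 9)/(z - 3) + 7/2| < 3|z − 1|/(2·1) = (3/2)|z − 1|, which is < eps once |z − 1| < (2/3)eps.
Take delta = min(1, (2/3)eps). Then 0 < |z − 1| < delta forces both bounds, so |(-2z + 9)/(z - 3) + 7/2| < eps.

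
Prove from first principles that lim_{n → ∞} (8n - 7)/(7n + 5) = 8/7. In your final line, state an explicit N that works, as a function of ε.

N = (89/49)/ε

Suppose ε > 0. For n ≥ 1, |(8n - 7)/(7n + 5) − (8/7)| = |-89|/(7(7n + 5)) = 89/(7(7n + 5)).
Since 7n + 5 ≥ 7n for n ≥ 1, this is ≤ 89/(7·7n) = (89/49)/n.
So |(8n - 7)/(7n + 5) − (8/7)| < ε whenever n > (89/49)/ε.
Take N = (89/49)/ε. If n > N then |(8n - 7)/(7n + 5) − (8/7)| ≤ (89/49)/n < ε.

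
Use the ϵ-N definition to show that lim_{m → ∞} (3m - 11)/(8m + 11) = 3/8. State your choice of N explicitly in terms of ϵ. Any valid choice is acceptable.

N = (121/64)/ϵ

Suppose ϵ > 0. For m ≥ 1, |(3m - 11)/(8m + 11) − (3/8)| = |-121|/(8(8m + 11)) = 121/(8(8m + 11)).
Since 8m + 11 ≥ 8m for m ≥ 1, this is ≤ 121/(8·8m) = (121/64)/m.
So |(3m - 11)/(8m + 11) − (3/8)| < ϵ whenever m > (121/64)/ϵ.
Take N = (121/64)/ϵ. If m > N then |(3m - 11)/(8m + 11) − (3/8)| ≤ (121/64)/m < ϵ.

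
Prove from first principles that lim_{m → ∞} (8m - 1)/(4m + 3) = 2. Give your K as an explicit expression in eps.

K = (7/4)/eps

Suppose eps > 0. For m ≥ 1, |(8m - 1)/(4m + 3) − 2| = |-28|/(4(4m + 3)) = 28/(4(4m + 3)).
Since 4m + 3 ≥ 4m for m ≥ 1, this is ≤ 28/(4·4m) = (7/4)/m.
So |(8m - 1)/(4m + 3) − 2| < eps whenever m > (7/4)/eps.
Take K = (7/4)/eps. If m > K then |(8m - 1)/(4m + 3) − 2| ≤ (7/4)/m < eps.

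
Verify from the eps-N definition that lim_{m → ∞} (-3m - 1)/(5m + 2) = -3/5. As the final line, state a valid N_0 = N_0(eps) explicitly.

Let eps > 0. For m ≥ 1, |(-3m - 1)/(5m + 2) + 3/5| = |1|/(5(5m + 2)) = 1/(5(5m + 2)).
Since 5m + 2 ≥ 5m for m ≥ 1, this is ≤ 1/(5·5m) = (1/25)/m.
So |(-3m - 1)/(5m + 2) + 3/5| < eps whenever m > (1/25)/eps.
Take N_0 = (1/25)/eps. If m > N_0 then |(-3m - 1)/(5m + 2) + 3/5| ≤ (1/25)/m < eps.

N_0 = (1/25)/eps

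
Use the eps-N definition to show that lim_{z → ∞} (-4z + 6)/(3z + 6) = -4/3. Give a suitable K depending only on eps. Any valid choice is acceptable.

Fix eps > 0. We seek K > 0 such that z > K implies |(-4z + 6)/(3z + 6) + 4/3| < eps.
(-4z + 6)/(3z + 6) + 4/3 = (3(-4z + 6) − (-4)(3z + 6)) / (3(3z + 6)) = 42/(3(3z + 6)).
For z > 0 we have 3z + 6 > 3z, so |(-4z + 6)/(3z + 6) + 4/3| = 42/(3(3z + 6)) < 42/(3·3z) = (14/3)/z.
Thus |(-4z + 6)/(3z + 6) + 4/3| < eps whenever z > (14/3)/eps.
Take K = (14/3)/eps. If z > K then |(-4z + 6)/(3z + 6) + 4/3| < (14/3)/z < eps.

K = (14/3)/eps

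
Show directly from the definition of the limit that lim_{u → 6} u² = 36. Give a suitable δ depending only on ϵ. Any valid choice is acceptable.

Let ϵ > 0. We seek δ > 0 with 0 < |u − 6| < δ ⇒ |u² − 36| < ϵ.
Factor: u² − 36 = (u − 6)(u + 6), so |u² − 36| = |u − 6|·|u + 6|.
Restrict δ ≤ 2. Then |u − 6| < 2 gives |u| < 8, so by the triangle inequality |u + 6| ≤ 8 + 6 = 14.
Hence |u² − 36| ≤ 14|u − 6|, which is < ϵ once |u − 6| < ϵ/14.
Take δ = min(2, ϵ/14). If 0 < |u − 6| < δ then both bounds hold and |u² − 36| ≤ 14|u − 6| < 14·(ϵ/14) = ϵ.

δ = min(2, ϵ/14)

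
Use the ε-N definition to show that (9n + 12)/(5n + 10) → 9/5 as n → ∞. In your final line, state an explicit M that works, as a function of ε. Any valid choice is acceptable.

Let ε > 0 be given. For n ≥ 1, |(9n + 12)/(5n + 10) − (9/5)| = |-30|/(5(5n + 10)) = 30/(5(5n + 10)).
Since 5n + 10 ≥ 5n for n ≥ 1, this is ≤ 30/(5·5n) = (6/5)/n.
So |(9n + 12)/(5n + 10) − (9/5)| < ε whenever n > (6/5)/ε.
Take M = (6/5)/ε. If n > M then |(9n + 12)/(5n + 10) − (9/5)| ≤ (6/5)/n < ε.

M = (6/5)/ε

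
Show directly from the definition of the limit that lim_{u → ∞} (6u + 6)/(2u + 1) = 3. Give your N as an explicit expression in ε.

Suppose ε > 0. We seek N > 0 such that u > N implies |(6u + 6)/(2u + 1) − 3| < ε.
(6u + 6)/(2u + 1) − 3 = (2(6u + 6) − 6(2u + 1)) / (2(2u + 1)) = 6/(2(2u + 1)).
For u > 0 we have 2u + 1 > 2u, so |(6u + 6)/(2u + 1) − 3| = 6/(2(2u + 1)) < 6/(2·2u) = (3/2)/u.
Thus |(6u + 6)/(2u + 1) − 3| < ε whenever u > (3/2)/ε.
Take N = (3/2)/ε. If u > N then |(6u + 6)/(2u + 1) − 3| < (3/2)/u < ε.

N = (3/2)/ε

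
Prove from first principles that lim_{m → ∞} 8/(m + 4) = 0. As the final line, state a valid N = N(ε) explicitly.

Fix ε > 0. For m ≥ 1, |8/(m + 4) − 0| = 8/(m + 4) ≤ 8/m.
We need 8/m < ε, i.e. m > 8/ε.
Take N = 8/ε. If m > N then |8/(m + 4)| ≤ 8/m < ε.

N = 8/ε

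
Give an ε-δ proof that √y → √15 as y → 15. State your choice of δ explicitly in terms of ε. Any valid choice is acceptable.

δ = min(15, √15·ε)

Let ε > 0 be given. We want δ > 0 such that 0 < |y − 15| < δ implies |√y − √15| < ε.
Multiplying by the conjugate, |√y − √15| = |y − 15|/(√y + √15).
Restrict δ ≤ 15 so that |y − 15| < 15 forces y > 0, and then √y + √15 > √15.
Hence |√y − √15| < |y − 15|/√15, which is < ε once |y − 15| < √15·ε.
Take δ = min(15, √15·ε). If 0 < |y − 15| < δ then y > 0 and |√y − √15| < |y − 15|/√15 < ε.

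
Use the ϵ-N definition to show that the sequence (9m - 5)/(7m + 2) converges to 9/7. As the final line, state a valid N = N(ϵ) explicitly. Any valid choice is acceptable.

Let ϵ > 0 be given. For m ≥ 1, |(9m - 5)/(7m + 2) − (9/7)| = |-53|/(7(7m + 2)) = 53/(7(7m + 2)).
Since 7m + 2 ≥ 7m for m ≥ 1, this is ≤ 53/(7·7m) = (53/49)/m.
So |(9m - 5)/(7m + 2) − (9/7)| < ϵ whenever m > (53/49)/ϵ.
Take N = (53/49)/ϵ. If m > N then |(9m - 5)/(7m + 2) − (9/7)| ≤ (53/49)/m < ϵ.

N = (53/49)/ϵ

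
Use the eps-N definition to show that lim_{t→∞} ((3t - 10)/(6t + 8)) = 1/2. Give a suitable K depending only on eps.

Fix eps > 0. We seek K > 0 such that t > K implies |(3t - 10)/(6t + 8) − (1/2)| < eps.
(3t - 10)/(6t + 8) − (1/2) = (6(3t - 10) − 3(6t + 8)) / (6(6t + 8)) = -84/(6(6t + 8)).
For t > 0 we have 6t + 8 > 6t, so |(3t - 10)/(6t + 8) − (1/2)| = 84/(6(6t + 8)) < 84/(6·6t) = (7/3)/t.
Thus |(3t - 10)/(6t + 8) − (1/2)| < eps whenever t > (7/3)/eps.
Take K = (7/3)/eps. If t > K then |(3t - 10)/(6t + 8) − (1/2)| < (7/3)/t < eps.

K = (7/3)/eps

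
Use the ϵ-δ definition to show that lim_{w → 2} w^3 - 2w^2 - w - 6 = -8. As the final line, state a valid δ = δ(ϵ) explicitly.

δ = min(1, ϵ/10)

Let ϵ > 0. We want δ > 0 such that 0 < |w − 2| < δ implies |(w^3 - 2w^2 - w - 6) + 8| < ϵ.
(w^3 - 2w^2 - w - 6) + 8 = w^3 - 2w^2 - w + 2 = (w − 2)(w^2 - 1).
So |(w^3 - 2w^2 - w - 6) + 8| = |w − 2|·|w^2 - 1|.
Assume first that |w − 2| < 1, so |w| < 3. Then |w^2 - 1| ≤ 3^2 + 1 = 10.
Hence |(w^3 - 2w^2 - w - 6) + 8| ≤ 10|w − 2| < ϵ provided |w − 2| < ϵ/10.
Take δ = min(1, ϵ/10). Then 0 < |w − 2| < δ gives both |w − 2| < 1 and |w − 2| < ϵ/10, so |(w^3 - 2w^2 - w - 6) + 8| < ϵ.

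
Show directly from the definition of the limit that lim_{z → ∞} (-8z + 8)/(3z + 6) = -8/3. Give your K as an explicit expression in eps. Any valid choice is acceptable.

Suppose eps > 0. We seek K > 0 such that z > K implies |(-8z + 8)/(3z + 6) + 8/3| < eps.
(-8z + 8)/(3z + 6) + 8/3 = (3(-8z + 8) − (-8)(3z + 6)) / (3(3z + 6)) = 72/(3(3z + 6)).
For z > 0 we have 3z + 6 > 3z, so |(-8z + 8)/(3z + 6) + 8/3| = 72/(3(3z + 6)) < 72/(3·3z) = 8/z.
Thus |(-8z + 8)/(3z + 6) + 8/3| < eps whenever z > 8/eps.
Take K = 8/eps. If z > K then |(-8z + 8)/(3z + 6) + 8/3| < 8/z < eps.

K = 8/eps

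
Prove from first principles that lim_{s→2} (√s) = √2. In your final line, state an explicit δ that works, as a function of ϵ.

δ = min(2, √2·ϵ)

Suppose ϵ > 0. We want δ > 0 such that 0 < |s − 2| < δ implies |√s − √2| < ϵ.
Rationalise: √s − √2 = (s − 2)/(√s + √2), so |√s − √2| = |s − 2|/(√s + √2).
Restrict δ ≤ 2 so that |s − 2| < 2 forces s > 0, and then √s + √2 > √2.
Hence |√s − √2| < |s − 2|/√2, which is < ϵ once |s − 2| < √2·ϵ.
Take δ = min(2, √2·ϵ). If 0 < |s − 2| < δ then s > 0 and |√s − √2| < |s − 2|/√2 < ϵ.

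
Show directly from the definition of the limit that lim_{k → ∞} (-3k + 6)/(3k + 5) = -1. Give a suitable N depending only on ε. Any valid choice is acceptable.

N = (11/3)/ε

Let ε > 0 be given. For k ≥ 1, |(-3k + 6)/(3k + 5) + 1| = |33|/(3(3k + 5)) = 33/(3(3k + 5)).
Since 3k + 5 ≥ 3k for k ≥ 1, this is ≤ 33/(3·3k) = (11/3)/k.
So |(-3k + 6)/(3k + 5) + 1| < ε whenever k > (11/3)/ε.
Take N = (11/3)/ε. If k > N then |(-3k + 6)/(3k + 5) + 1| ≤ (11/3)/k < ε.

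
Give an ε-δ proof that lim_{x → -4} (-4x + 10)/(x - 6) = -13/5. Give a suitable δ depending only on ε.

δ = min(5, (25/7)ε)

Let ε > 0 be given. We want δ > 0 with 0 < |x + 4| < δ ⇒ |(-4x + 10)/(x - 6) + 13/5| < ε.
Combining over a common denominator, (-4x + 10)/(x - 6) + 13/5 = [(-4x + 10)·(-10) − 26·(x - 6)] / [(-10)·(x - 6)] = 14(x + 4) / ((-10)(x - 6)).
So |(-4x + 10)/(x - 6) + 13/5| = 14|x + 4| / (10·|x − 6|).
Require δ ≤ 5, so |x − 6| ≥ |-10| − |x + 4| > 10 − 5 = 5.
Hence |(-4x + 10)/(x - 6) + 13/5| < 14|x + 4|/(10·5) = (7/25)|x + 4|, which is < ε once |x + 4| < (25/7)ε.
Take δ = min(5, (25/7)ε). Then 0 < |x + 4| < δ forces both bounds, so |(-4x + 10)/(x - 6) + 13/5| < ε.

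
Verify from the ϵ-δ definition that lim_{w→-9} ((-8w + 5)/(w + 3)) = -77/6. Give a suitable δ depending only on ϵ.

δ = min(3, (18/29)ϵ)

Let ϵ > 0. We want δ > 0 with 0 < |w + 9| < δ ⇒ |(-8w + 5)/(w + 3) + 77/6| < ϵ.
Combining over a common denominator, (-8w + 5)/(w + 3) + 77/6 = [(-8w + 5)·(-6) − 77·(w + 3)] / [(-6)·(w + 3)] = -29(w + 9) / ((-6)(w + 3)).
So |(-8w + 5)/(w + 3) + 77/6| = 29|w + 9| / (6·|w + 3|).
Restrict δ ≤ 3. Then |w + 9| < 3 gives |w + 3| = |(w + 9) + (-6)| ≥ 6 − 3 = 3.
Hence |(-8w + 5)/(w + 3) + 77/6| < 29|w + 9|/(6·3) = (29/18)|w + 9|, which is < ϵ once |w + 9| < (18/29)ϵ.
Take δ = min(3, (18/29)ϵ). Then 0 < |w + 9| < δ forces both bounds, so |(-8w + 5)/(w + 3) + 77/6| < ϵ.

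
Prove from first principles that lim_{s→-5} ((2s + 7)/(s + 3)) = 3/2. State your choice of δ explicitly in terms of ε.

Fix ε > 0. We want δ > 0 with 0 < |s + 5| < δ ⇒ |(2s + 7)/(s + 3) − (3/2)| < ε.
Combining over a common denominator, (2s + 7)/(s + 3) − (3/2) = [(2s + 7)·(-2) − (-3)·(s + 3)] / [(-2)·(s + 3)] = -1(s + 5) / ((-2)(s + 3)).
So |(2s + 7)/(s + 3) − (3/2)| = |s + 5| / (2·|s + 3|).
Restrict δ ≤ 1. Then |s + 5| < 1 gives |s + 3| = |(s + 5) + (-2)| ≥ 2 − 1 = 1.
Hence |(2s + 7)/(s + 3) − (3/2)| < |s + 5|/(2·1) = (1/2)|s + 5|, which is < ε once |s + 5| < 2ε.
Take δ = min(1, 2ε). Then 0 < |s + 5| < δ forces both bounds, so |(2s + 7)/(s + 3) − (3/2)| < ε.

δ = min(1, 2ε)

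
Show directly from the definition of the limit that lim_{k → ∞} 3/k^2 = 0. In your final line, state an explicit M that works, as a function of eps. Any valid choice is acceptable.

Suppose eps > 0. For k ≥ 1, |3/k^2 − 0| = 3/k^2.
3/k^2 < eps ⇔ k^2 > 3/eps ⇔ k > (3/eps)^{1/2}.
Take M = (3/eps)^{1/2}. Then k > M implies 3/k^2 < eps.

M = (3/eps)^{1/2}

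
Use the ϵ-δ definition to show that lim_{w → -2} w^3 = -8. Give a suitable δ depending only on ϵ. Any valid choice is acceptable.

δ = min(1, ϵ/19)

Fix ϵ > 0. We seek δ > 0 with 0 < |w + 2| < δ ⇒ |w^3 + 8| < ϵ.
Factor: w^3 + 8 = (w + 2)(w^2 - 2w + 4), so |w^3 + 8| = |w + 2|·|w^2 - 2w + 4|.
Impose δ ≤ 1 so that |w| < 3; then |w^2 - 2w + 4| ≤ 19.
Hence |w^3 + 8| ≤ 19|w + 2|, which is < ϵ once |w + 2| < ϵ/19.
Take δ = min(1, ϵ/19). If 0 < |w + 2| < δ then both bounds hold and |w^3 + 8| ≤ 19|w + 2| < 19·(ϵ/19) = ϵ.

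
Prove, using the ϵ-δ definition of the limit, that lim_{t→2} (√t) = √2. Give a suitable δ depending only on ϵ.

Fix ϵ > 0. We want δ > 0 such that 0 < |t − 2| < δ implies |√t − √2| < ϵ.
Rationalise: √t − √2 = (t − 2)/(√t + √2), so |√t − √2| = |t − 2|/(√t + √2).
Restrict δ ≤ 2 so that |t − 2| < 2 forces t > 0, and then √t + √2 > √2.
Hence |√t − √2| < |t − 2|/√2, which is < ϵ once |t − 2| < √2·ϵ.
Take δ = min(2, √2·ϵ). If 0 < |t − 2| < δ then t > 0 and |√t − √2| < |t − 2|/√2 < ϵ.

δ = min(2, √2·ϵ)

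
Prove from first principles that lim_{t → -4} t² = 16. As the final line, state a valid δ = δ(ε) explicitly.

δ = min(1, ε/9)

Fix ε > 0. We seek δ > 0 with 0 < |t + 4| < δ ⇒ |t² − 16| < ε.
Factor: t² − 16 = (t + 4)(t - 4), so |t² − 16| = |t + 4|·|t - 4|.
Impose δ ≤ 1 so that |t| < 5; then |t - 4| ≤ 9.
Hence |t² − 16| ≤ 9|t + 4|, which is < ε once |t + 4| < ε/9.
Take δ = min(1, ε/9). If 0 < |t + 4| < δ then both bounds hold and |t² − 16| ≤ 9|t + 4| < 9·(ε/9) = ε.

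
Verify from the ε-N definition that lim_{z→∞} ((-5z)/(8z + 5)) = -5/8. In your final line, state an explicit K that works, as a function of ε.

Fix ε > 0. We seek K > 0 such that z > K implies |(-5z)/(8z + 5) + 5/8| < ε.
(-5z)/(8z + 5) + 5/8 = (8(-5z) − (-5)(8z + 5)) / (8(8z + 5)) = 25/(8(8z + 5)).
For z > 0 we have 8z + 5 > 8z, so |(-5z)/(8z + 5) + 5/8| = 25/(8(8z + 5)) < 25/(8·8z) = (25/64)/z.
Thus |(-5z)/(8z + 5) + 5/8| < ε whenever z > (25/64)/ε.
Take K = (25/64)/ε. If z > K then |(-5z)/(8z + 5) + 5/8| < (25/64)/z < ε.

K = (25/64)/ε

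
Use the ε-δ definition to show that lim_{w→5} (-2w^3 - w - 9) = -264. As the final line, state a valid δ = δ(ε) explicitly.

δ = min(1, ε/183)

Let ε > 0 be given. We want δ > 0 such that 0 < |w − 5| < δ implies |(-2w^3 - w - 9) + 264| < ε.
(-2w^3 - w - 9) + 264 = -2w^3 - w + 255 = (w − 5)(-2w^2 - 10w - 51).
So |(-2w^3 - w - 9) + 264| = |w − 5|·|-2w^2 - 10w - 51|.
Require δ ≤ 1. Then |w − 5| < 1 gives |w| < 6, and by the triangle inequality |-2w^2 - 10w - 51| ≤ 2·6^2 + 10·6 + 51 = 183.
Hence |(-2w^3 - w - 9) + 264| ≤ 183|w − 5| < ε provided |w − 5| < ε/183.
Choosing δ = min(1, ε/183) ensures both conditions, hence |(-2w^3 - w - 9) + 264| < ε.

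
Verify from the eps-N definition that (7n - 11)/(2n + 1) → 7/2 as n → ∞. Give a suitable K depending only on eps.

K = (29/4)/eps

Fix eps > 0. For n ≥ 1, |(7n - 11)/(2n + 1) − (7/2)| = |-29|/(2(2n + 1)) = 29/(2(2n + 1)).
Since 2n + 1 ≥ 2n for n ≥ 1, this is ≤ 29/(2·2n) = (29/4)/n.
So |(7n - 11)/(2n + 1) − (7/2)| < eps whenever n > (29/4)/eps.
Take K = (29/4)/eps. If n > K then |(7n - 11)/(2n + 1) − (7/2)| ≤ (29/4)/n < eps.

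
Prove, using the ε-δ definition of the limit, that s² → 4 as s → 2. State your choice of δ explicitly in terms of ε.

δ = min(2, ε/6)

Suppose ε > 0. We seek δ > 0 with 0 < |s − 2| < δ ⇒ |s² − 4| < ε.
Factor: s² − 4 = (s − 2)(s + 2), so |s² − 4| = |s − 2|·|s + 2|.
Restrict δ ≤ 2. Then |s − 2| < 2 gives |s| < 4, so by the triangle inequality |s + 2| ≤ 4 + 2 = 6.
Hence |s² − 4| ≤ 6|s − 2|, which is < ε once |s − 2| < ε/6.
Take δ = min(2, ε/6). If 0 < |s − 2| < δ then both bounds hold and |s² − 4| ≤ 6|s − 2| < 6·(ε/6) = ε.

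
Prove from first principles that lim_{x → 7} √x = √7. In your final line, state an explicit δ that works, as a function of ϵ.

Let ϵ > 0. We want δ > 0 such that 0 < |x − 7| < δ implies |√x − √7| < ϵ.
Multiplying by the conjugate, |√x − √7| = |x − 7|/(√x + √7).
Restrict δ ≤ 7 so that |x − 7| < 7 forces x > 0, and then √x + √7 > √7.
Hence |√x − √7| < |x − 7|/√7, which is < ϵ once |x − 7| < √7·ϵ.
Take δ = min(7, √7·ϵ). If 0 < |x − 7| < δ then x > 0 and |√x − √7| < |x − 7|/√7 < ϵ.

δ = min(7, √7·ϵ)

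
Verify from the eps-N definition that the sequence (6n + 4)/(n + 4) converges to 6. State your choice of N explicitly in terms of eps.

Let eps > 0 be given. For n ≥ 1, |(6n + 4)/(n + 4) − 6| = |-20|/((n + 4)) = 20/((n + 4)).
Since n + 4 ≥ n for n ≥ 1, this is ≤ 20/(n) = 20/n.
So |(6n + 4)/(n + 4) − 6| < eps whenever n > 20/eps.
Take N = 20/eps. If n > N then |(6n + 4)/(n + 4) − 6| ≤ 20/n < eps.

N = 20/eps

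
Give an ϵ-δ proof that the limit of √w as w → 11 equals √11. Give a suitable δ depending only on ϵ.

Fix ϵ > 0. We want δ > 0 such that 0 < |w − 11| < δ implies |√w − √11| < ϵ.
Multiplying by the conjugate, |√w − √11| = |w − 11|/(√w + √11).
Restrict δ ≤ 11 so that |w − 11| < 11 forces w > 0, and then √w + √11 > √11.
Hence |√w − √11| < |w − 11|/√11, which is < ϵ once |w − 11| < √11·ϵ.
Take δ = min(11, √11·ϵ). If 0 < |w − 11| < δ then w > 0 and |√w − √11| < |w − 11|/√11 < ϵ.

δ = min(11, √11·ϵ)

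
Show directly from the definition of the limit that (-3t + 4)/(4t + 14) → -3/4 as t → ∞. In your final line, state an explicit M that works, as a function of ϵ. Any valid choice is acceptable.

M = (29/8)/ϵ

Fix ϵ > 0. We seek M > 0 such that t > M implies |(-3t + 4)/(4t + 14) + 3/4| < ϵ.
(-3t + 4)/(4t + 14) + 3/4 = (4(-3t + 4) − (-3)(4t + 14)) / (4(4t + 14)) = 58/(4(4t + 14)).
For t > 0 we have 4t + 14 > 4t, so |(-3t + 4)/(4t + 14) + 3/4| = 58/(4(4t + 14)) < 58/(4·4t) = (29/8)/t.
Thus |(-3t + 4)/(4t + 14) + 3/4| < ϵ whenever t > (29/8)/ϵ.
Take M = (29/8)/ϵ. If t > M then |(-3t + 4)/(4t + 14) + 3/4| < (29/8)/t < ϵ.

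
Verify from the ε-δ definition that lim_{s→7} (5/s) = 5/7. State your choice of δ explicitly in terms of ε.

Let ε > 0. We seek δ > 0 such that 0 < |s − 7| < δ implies |5/s − (5/7)| < ε.
|5/s − (5/7)| = 5·|7 − s|/(7·|s|) = 5|s − 7|/(7|s|).
Require δ ≤ 7/2 so that |s| > 7 − 7/2 = 7/2, hence 7|s| > 49/2.
Then |5/s − (5/7)| < 5|s − 7|/(49/2), which is < ε when |s − 7| < (49/10)ε.
Take δ = min(7/2, (49/10)ε). Then 0 < |s − 7| < δ gives both |s − 7| < 7/2 and |s − 7| < (49/10)ε, so |5/s − (5/7)| < ε.

δ = min(7/2, (49/10)ε)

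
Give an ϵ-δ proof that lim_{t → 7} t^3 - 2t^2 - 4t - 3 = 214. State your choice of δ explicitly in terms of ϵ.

Let ϵ > 0. We want δ > 0 such that 0 < |t − 7| < δ implies |(t^3 - 2t^2 - 4t - 3) − 214| < ϵ.
(t^3 - 2t^2 - 4t - 3) − 214 = t^3 - 2t^2 - 4t - 217 = (t − 7)(t^2 + 5t + 31).
So |(t^3 - 2t^2 - 4t - 3) − 214| = |t − 7|·|t^2 + 5t + 31|.
Assume first that |t − 7| < 2, so |t| < 9. Then |t^2 + 5t + 31| ≤ 9^2 + 5·9 + 31 = 157.
Hence |(t^3 - 2t^2 - 4t - 3) − 214| ≤ 157|t − 7| < ϵ provided |t − 7| < ϵ/157.
Take δ = min(2, ϵ/157). Then 0 < |t − 7| < δ gives both |t − 7| < 2 and |t − 7| < ϵ/157, so |(t^3 - 2t^2 - 4t - 3) − 214| < ϵ.

δ = min(2, ϵ/157)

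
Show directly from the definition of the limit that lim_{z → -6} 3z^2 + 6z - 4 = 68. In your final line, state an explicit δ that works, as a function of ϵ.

Fix ϵ > 0. We want δ > 0 such that 0 < |z + 6| < δ implies |(3z^2 + 6z - 4) − 68| < ϵ.
(3z^2 + 6z - 4) − 68 = 3z^2 + 6z - 72 = (z + 6)(3z - 12).
So |(3z^2 + 6z - 4) − 68| = |z + 6|·|3z - 12|.
Require δ ≤ 1. Then |z + 6| < 1 gives |z| < 7, and by the triangle inequality |3z - 12| ≤ 3·7 + 12 = 33.
Hence |(3z^2 + 6z - 4) − 68| ≤ 33|z + 6| < ϵ provided |z + 6| < ϵ/33.
Choosing δ = min(1, ϵ/33) ensures both conditions, hence |(3z^2 + 6z - 4) − 68| < ϵ.

δ = min(1, ϵ/33)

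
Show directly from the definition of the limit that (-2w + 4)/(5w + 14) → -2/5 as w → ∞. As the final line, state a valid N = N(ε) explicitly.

N = (48/25)/ε

Suppose ε > 0. We seek N > 0 such that w > N implies |(-2w + 4)/(5w + 14) + 2/5| < ε.
(-2w + 4)/(5w + 14) + 2/5 = (5(-2w + 4) − (-2)(5w + 14)) / (5(5w + 14)) = 48/(5(5w + 14)).
For w > 0 we have 5w + 14 > 5w, so |(-2w + 4)/(5w + 14) + 2/5| = 48/(5(5w + 14)) < 48/(5·5w) = (48/25)/w.
Thus |(-2w + 4)/(5w + 14) + 2/5| < ε whenever w > (48/25)/ε.
Take N = (48/25)/ε. If w > N then |(-2w + 4)/(5w + 14) + 2/5| < (48/25)/w < ε.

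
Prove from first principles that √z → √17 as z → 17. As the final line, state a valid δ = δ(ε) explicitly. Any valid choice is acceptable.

δ = min(17, √17·ε)

Let ε > 0. We want δ > 0 such that 0 < |z − 17| < δ implies |√z − √17| < ε.
Rationalise: √z − √17 = (z − 17)/(√z + √17), so |√z − √17| = |z − 17|/(√z + √17).
Restrict δ ≤ 17 so that |z − 17| < 17 forces z > 0, and then √z + √17 > √17.
Hence |√z − √17| < |z − 17|/√17, which is < ε once |z − 17| < √17·ε.
Take δ = min(17, √17·ε). If 0 < |z − 17| < δ then z > 0 and |√z − √17| < |z − 17|/√17 < ε.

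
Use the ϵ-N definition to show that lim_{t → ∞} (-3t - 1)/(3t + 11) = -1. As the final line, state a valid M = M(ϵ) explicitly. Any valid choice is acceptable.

Let ϵ > 0. We seek M > 0 such that t > M implies |(-3t - 1)/(3t + 11) + 1| < ϵ.
(-3t - 1)/(3t + 11) + 1 = (3(-3t - 1) − (-3)(3t + 11)) / (3(3t + 11)) = 30/(3(3t + 11)).
For t > 0 we have 3t + 11 > 3t, so |(-3t - 1)/(3t + 11) + 1| = 30/(3(3t + 11)) < 30/(3·3t) = (10/3)/t.
Thus |(-3t - 1)/(3t + 11) + 1| < ϵ whenever t > (10/3)/ϵ.
Take M = (10/3)/ϵ. If t > M then |(-3t - 1)/(3t + 11) + 1| < (10/3)/t < ϵ.

M = (10/3)/ϵ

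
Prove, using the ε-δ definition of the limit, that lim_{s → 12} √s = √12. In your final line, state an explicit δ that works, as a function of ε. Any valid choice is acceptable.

δ = min(12, √12·ε)

Let ε > 0 be given. We want δ > 0 such that 0 < |s − 12| < δ implies |√s − √12| < ε.
Rationalise: √s − √12 = (s − 12)/(√s + √12), so |√s − √12| = |s − 12|/(√s + √12).
Restrict δ ≤ 12 so that |s − 12| < 12 forces s > 0, and then √s + √12 > √12.
Hence |√s − √12| < |s − 12|/√12, which is < ε once |s − 12| < √12·ε.
Take δ = min(12, √12·ε). If 0 < |s − 12| < δ then s > 0 and |√s − √12| < |s − 12|/√12 < ε.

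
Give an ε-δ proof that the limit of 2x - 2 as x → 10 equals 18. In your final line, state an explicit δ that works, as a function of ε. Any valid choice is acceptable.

Suppose ε > 0. We need δ > 0 so that 0 < |x − 10| < δ implies |(2x - 2) − 18| < ε.
|(2x - 2) − 18| = |2x - 20| = 2|x − 10|.
Thus it suffices that |x − 10| < ε/2.
Choosing δ = ε/2 gives |(2x - 2) − 18| = 2|x − 10| < ε whenever |x − 10| < δ.

δ = ε/2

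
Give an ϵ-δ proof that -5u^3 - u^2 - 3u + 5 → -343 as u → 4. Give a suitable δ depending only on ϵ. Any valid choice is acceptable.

δ = min(2, ϵ/393)

Let ϵ > 0. We want δ > 0 such that 0 < |u − 4| < δ implies |(-5u^3 - u^2 - 3u + 5) + 343| < ϵ.
(-5u^3 - u^2 - 3u + 5) + 343 = -5u^3 - u^2 - 3u + 348 = (u − 4)(-5u^2 - 21u - 87).
So |(-5u^3 - u^2 - 3u + 5) + 343| = |u − 4|·|-5u^2 - 21u - 87|.
Require δ ≤ 2. Then |u − 4| < 2 gives |u| < 6, and by the triangle inequality |-5u^2 - 21u - 87| ≤ 5·6^2 + 21·6 + 87 = 393.
Hence |(-5u^3 - u^2 - 3u + 5) + 343| ≤ 393|u − 4| < ϵ provided |u − 4| < ϵ/393.
Choosing δ = min(2, ϵ/393) ensures both conditions, hence |(-5u^3 - u^2 - 3u + 5) + 343| < ϵ.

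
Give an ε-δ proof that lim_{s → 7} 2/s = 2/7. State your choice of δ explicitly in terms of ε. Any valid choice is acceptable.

Let ε > 0. We seek δ > 0 such that 0 < |s − 7| < δ implies |2/s − (2/7)| < ε.
|2/s − (2/7)| = 2·|7 − s|/(7·|s|) = 2|s − 7|/(7|s|).
Restrict δ ≤ 7/2. Then |s − 7| < 7/2 gives |s| > 7/2, so 7|s| > 49/2.
Then |2/s − (2/7)| < 2|s − 7|/(49/2), which is < ε when |s − 7| < (49/4)ε.
Take δ = min(7/2, (49/4)ε). Then 0 < |s − 7| < δ gives both |s − 7| < 7/2 and |s − 7| < (49/4)ε, so |2/s − (2/7)| < ε.

δ = min(7/2, (49/4)ε)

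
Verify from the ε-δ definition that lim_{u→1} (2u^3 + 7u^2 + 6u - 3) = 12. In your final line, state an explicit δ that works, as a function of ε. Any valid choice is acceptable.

Suppose ε > 0. We want δ > 0 such that 0 < |u − 1| < δ implies |(2u^3 + 7u^2 + 6u - 3) − 12| < ε.
(2u^3 + 7u^2 + 6u - 3) − 12 = 2u^3 + 7u^2 + 6u - 15 = (u − 1)(2u^2 + 9u + 15).
So |(2u^3 + 7u^2 + 6u - 3) − 12| = |u − 1|·|2u^2 + 9u + 15|.
Require δ ≤ 2. Then |u − 1| < 2 gives |u| < 3, and by the triangle inequality |2u^2 + 9u + 15| ≤ 2·3^2 + 9·3 + 15 = 60.
Hence |(2u^3 + 7u^2 + 6u - 3) − 12| ≤ 60|u − 1| < ε provided |u − 1| < ε/60.
Choosing δ = min(2, ε/60) ensures both conditions, hence |(2u^3 + 7u^2 + 6u - 3) − 12| < ε.

δ = min(2, ε/60)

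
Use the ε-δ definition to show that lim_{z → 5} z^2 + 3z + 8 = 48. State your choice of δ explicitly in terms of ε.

δ = min(1, ε/14)

Let ε > 0. We want δ > 0 such that 0 < |z − 5| < δ implies |(z^2 + 3z + 8) − 48| < ε.
(z^2 + 3z + 8) − 48 = z^2 + 3z - 40 = (z − 5)(z + 8).
So |(z^2 + 3z + 8) − 48| = |z − 5|·|z + 8|.
Assume first that |z − 5| < 1, so |z| < 6. Then |z + 8| ≤ 6 + 8 = 14.
Hence |(z^2 + 3z + 8) − 48| ≤ 14|z − 5| < ε provided |z − 5| < ε/14.
Take δ = min(1, ε/14). Then 0 < |z − 5| < δ gives both |z − 5| < 1 and |z − 5| < ε/14, so |(z^2 + 3z + 8) − 48| < ε.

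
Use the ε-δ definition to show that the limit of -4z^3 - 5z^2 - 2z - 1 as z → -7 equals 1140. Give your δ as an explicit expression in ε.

δ = min(2, ε/694)

Let ε > 0 be given. We want δ > 0 such that 0 < |z + 7| < δ implies |(-4z^3 - 5z^2 - 2z - 1) − 1140| < ε.
(-4z^3 - 5z^2 - 2z - 1) − 1140 = -4z^3 - 5z^2 - 2z - 1141 = (z + 7)(-4z^2 + 23z - 163).
So |(-4z^3 - 5z^2 - 2z - 1) − 1140| = |z + 7|·|-4z^2 + 23z - 163|.
Assume first that |z + 7| < 2, so |z| < 9. Then |-4z^2 + 23z - 163| ≤ 4·9^2 + 23·9 + 163 = 694.
Hence |(-4z^3 - 5z^2 - 2z - 1) − 1140| ≤ 694|z + 7| < ε provided |z + 7| < ε/694.
Choosing δ = min(2, ε/694) ensures both conditions, hence |(-4z^3 - 5z^2 - 2z - 1) − 1140| < ε.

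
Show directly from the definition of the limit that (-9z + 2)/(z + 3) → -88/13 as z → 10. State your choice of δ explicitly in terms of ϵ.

Suppose ϵ > 0. We want δ > 0 with 0 < |z − 10| < δ ⇒ |(-9z + 2)/(z + 3) + 88/13| < ϵ.
Combining over a common denominator, (-9z + 2)/(z + 3) + 88/13 = [(-9z + 2)·13 − (-88)·(z + 3)] / [13·(z + 3)] = -29(z − 10) / (13(z + 3)).
So |(-9z + 2)/(z + 3) + 88/13| = 29|z − 10| / (13·|z + 3|).
Restrict δ ≤ 13/2. Then |z − 10| < 13/2 gives |z + 3| = |(z − 10) + 13| ≥ 13 − 13/2 = 13/2.
Hence |(-9z + 2)/(z + 3) + 88/13| < 29|z − 10|/(13·(13/2)) = (58/169)|z − 10|, which is < ϵ once |z − 10| < (169/58)ϵ.
Take δ = min(13/2, (169/58)ϵ). Then 0 < |z − 10| < δ forces both bounds, so |(-9z + 2)/(z + 3) + 88/13| < ϵ.

δ = min(13/2, (169/58)ϵ)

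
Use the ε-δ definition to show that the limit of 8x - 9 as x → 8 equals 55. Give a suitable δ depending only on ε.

δ = ε/8

Let ε > 0 be given. We need δ > 0 so that 0 < |x − 8| < δ implies |(8x - 9) − 55| < ε.
|(8x - 9) − 55| = |8x - 64| = 8|x − 8|.
So 8|x − 8| < ε exactly when |x − 8| < ε/8.
Take δ = ε/8. If 0 < |x − 8| < δ then |(8x - 9) − 55| = 8|x − 8| < 8·(ε/8) = ε.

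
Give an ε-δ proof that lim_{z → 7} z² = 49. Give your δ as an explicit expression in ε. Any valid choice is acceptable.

δ = min(1, ε/15)

Fix ε > 0. We seek δ > 0 with 0 < |z − 7| < δ ⇒ |z² − 49| < ε.
Factor: z² − 49 = (z − 7)(z + 7), so |z² − 49| = |z − 7|·|z + 7|.
Impose δ ≤ 1 so that |z| < 8; then |z + 7| ≤ 15.
Hence |z² − 49| ≤ 15|z − 7|, which is < ε once |z − 7| < ε/15.
Take δ = min(1, ε/15). If 0 < |z − 7| < δ then both bounds hold and |z² − 49| ≤ 15|z − 7| < 15·(ε/15) = ε.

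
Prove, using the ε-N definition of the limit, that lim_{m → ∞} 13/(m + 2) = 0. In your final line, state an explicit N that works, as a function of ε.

N = 13/ε

Let ε > 0. For m ≥ 1, |13/(m + 2) − 0| = 13/(m + 2) ≤ 13/m.
We need 13/m < ε, i.e. m > 13/ε.
Take N = 13/ε. If m > N then |13/(m + 2)| ≤ 13/m < ε.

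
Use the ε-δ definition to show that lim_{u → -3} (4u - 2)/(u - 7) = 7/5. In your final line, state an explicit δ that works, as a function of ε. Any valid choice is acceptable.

δ = min(5, (25/13)ε)

Let ε > 0 be given. We want δ > 0 with 0 < |u + 3| < δ ⇒ |(4u - 2)/(u - 7) − (7/5)| < ε.
Combining over a common denominator, (4u - 2)/(u - 7) − (7/5) = [(4u - 2)·(-10) − (-14)·(u - 7)] / [(-10)·(u - 7)] = -26(u + 3) / ((-10)(u - 7)).
So |(4u - 2)/(u - 7) − (7/5)| = 26|u + 3| / (10·|u − 7|).
Restrict δ ≤ 5. Then |u + 3| < 5 gives |u − 7| = |(u + 3) + (-10)| ≥ 10 − 5 = 5.
Hence |(4u - 2)/(u - 7) − (7/5)| < 26|u + 3|/(10·5) = (13/25)|u + 3|, which is < ε once |u + 3| < (25/13)ε.
Take δ = min(5, (25/13)ε). Then 0 < |u + 3| < δ forces both bounds, so |(4u - 2)/(u - 7) − (7/5)| < ε.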